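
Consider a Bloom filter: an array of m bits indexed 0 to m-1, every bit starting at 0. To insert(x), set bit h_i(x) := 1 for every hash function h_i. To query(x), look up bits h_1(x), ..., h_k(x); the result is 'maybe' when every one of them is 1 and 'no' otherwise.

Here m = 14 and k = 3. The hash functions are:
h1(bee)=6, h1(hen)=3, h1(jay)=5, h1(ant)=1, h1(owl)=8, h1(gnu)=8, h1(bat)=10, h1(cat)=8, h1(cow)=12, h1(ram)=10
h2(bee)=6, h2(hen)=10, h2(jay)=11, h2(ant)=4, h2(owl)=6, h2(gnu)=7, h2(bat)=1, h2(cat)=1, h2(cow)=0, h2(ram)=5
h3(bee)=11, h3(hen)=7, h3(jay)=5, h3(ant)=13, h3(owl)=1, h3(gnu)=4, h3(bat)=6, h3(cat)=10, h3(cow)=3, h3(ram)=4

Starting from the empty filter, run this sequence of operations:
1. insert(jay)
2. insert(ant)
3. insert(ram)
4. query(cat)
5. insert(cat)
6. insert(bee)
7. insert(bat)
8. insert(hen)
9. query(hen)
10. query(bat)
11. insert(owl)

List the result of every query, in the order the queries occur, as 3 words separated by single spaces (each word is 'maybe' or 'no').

Start: bits=00000000000000
Op 1: insert jay -> sets bits 5 11 -> bits=00000100000100
Op 2: insert ant -> sets bits 1 4 13 -> bits=01001100000101
Op 3: insert ram -> sets bits 4 5 10 -> bits=01001100001101
Op 4: query cat -> checks bit1=1, bit8=0, bit10=1 (has a 0) -> no
Op 5: insert cat -> sets bits 1 8 10 -> bits=01001100101101
Op 6: insert bee -> sets bits 6 11 -> bits=01001110101101
Op 7: insert bat -> sets bits 1 6 10 -> bits=01001110101101
Op 8: insert hen -> sets bits 3 7 10 -> bits=01011111101101
Op 9: query hen -> checks bit3=1, bit7=1, bit10=1 (all 1) -> maybe
Op 10: query bat -> checks bit1=1, bit6=1, bit10=1 (all 1) -> maybe
Op 11: insert owl -> sets bits 1 6 8 -> bits=01011111101101
Query results in order: no maybe maybe

Answer: no maybe maybe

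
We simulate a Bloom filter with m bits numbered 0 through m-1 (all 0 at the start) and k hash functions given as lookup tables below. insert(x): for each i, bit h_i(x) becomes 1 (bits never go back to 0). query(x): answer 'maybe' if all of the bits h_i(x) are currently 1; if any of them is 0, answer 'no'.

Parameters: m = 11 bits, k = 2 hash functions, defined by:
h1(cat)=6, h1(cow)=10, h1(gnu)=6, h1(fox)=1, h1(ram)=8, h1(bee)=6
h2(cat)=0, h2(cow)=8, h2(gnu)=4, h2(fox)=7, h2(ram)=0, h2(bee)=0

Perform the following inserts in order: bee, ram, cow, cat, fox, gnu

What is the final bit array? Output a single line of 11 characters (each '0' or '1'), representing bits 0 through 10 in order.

Start: bits=00000000000
After insert 'bee': sets bits 0 6 -> bits=10000010000
After insert 'ram': sets bits 0 8 -> bits=10000010100
After insert 'cow': sets bits 8 10 -> bits=10000010101
After insert 'cat': sets bits 0 6 -> bits=10000010101
After insert 'fox': sets bits 1 7 -> bits=11000011101
After insert 'gnu': sets bits 4 6 -> bits=11001011101

Answer: 11001011101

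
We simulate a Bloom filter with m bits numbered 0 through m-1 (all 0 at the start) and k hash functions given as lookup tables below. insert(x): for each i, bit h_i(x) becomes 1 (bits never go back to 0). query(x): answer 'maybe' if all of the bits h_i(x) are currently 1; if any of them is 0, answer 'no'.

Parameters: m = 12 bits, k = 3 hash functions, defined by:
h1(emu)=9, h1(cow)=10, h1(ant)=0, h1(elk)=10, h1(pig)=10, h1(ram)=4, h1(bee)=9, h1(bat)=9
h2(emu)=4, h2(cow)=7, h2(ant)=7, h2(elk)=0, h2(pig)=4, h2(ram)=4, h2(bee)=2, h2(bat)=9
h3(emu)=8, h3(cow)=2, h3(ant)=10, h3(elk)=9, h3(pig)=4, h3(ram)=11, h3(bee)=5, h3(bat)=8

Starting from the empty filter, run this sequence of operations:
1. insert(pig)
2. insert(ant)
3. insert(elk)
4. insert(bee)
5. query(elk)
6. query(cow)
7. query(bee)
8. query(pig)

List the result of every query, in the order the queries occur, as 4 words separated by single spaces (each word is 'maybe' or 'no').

Start: bits=000000000000
Op 1: insert pig -> sets bits 4 10 -> bits=000010000010
Op 2: insert ant -> sets bits 0 7 10 -> bits=100010010010
Op 3: insert elk -> sets bits 0 9 10 -> bits=100010010110
Op 4: insert bee -> sets bits 2 5 9 -> bits=101011010110
Op 5: query elk -> checks bit0=1, bit9=1, bit10=1 (all 1) -> maybe
Op 6: query cow -> checks bit2=1, bit7=1, bit10=1 (all 1) -> maybe
Op 7: query bee -> checks bit2=1, bit5=1, bit9=1 (all 1) -> maybe
Op 8: query pig -> checks bit4=1, bit10=1 (all 1) -> maybe
Query results in order: maybe maybe maybe maybe

Answer: maybe maybe maybe maybe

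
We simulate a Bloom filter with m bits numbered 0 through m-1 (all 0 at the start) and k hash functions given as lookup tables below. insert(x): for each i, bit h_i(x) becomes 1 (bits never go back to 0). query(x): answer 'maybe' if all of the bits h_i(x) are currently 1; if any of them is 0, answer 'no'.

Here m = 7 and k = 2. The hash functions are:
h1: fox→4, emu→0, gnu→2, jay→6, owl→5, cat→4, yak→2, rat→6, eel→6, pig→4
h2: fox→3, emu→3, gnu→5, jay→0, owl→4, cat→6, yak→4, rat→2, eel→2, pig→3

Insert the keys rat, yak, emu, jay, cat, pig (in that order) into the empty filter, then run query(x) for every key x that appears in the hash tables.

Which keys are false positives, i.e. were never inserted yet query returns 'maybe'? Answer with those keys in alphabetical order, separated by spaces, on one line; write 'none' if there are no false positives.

Start: bits=0000000
After insert 'rat': sets bits 2 6 -> bits=0010001
After insert 'yak': sets bits 2 4 -> bits=0010101
After insert 'emu': sets bits 0 3 -> bits=1011101
After insert 'jay': sets bits 0 6 -> bits=1011101
After insert 'cat': sets bits 4 6 -> bits=1011101
After insert 'pig': sets bits 3 4 -> bits=1011101
Not inserted: eel fox gnu owl — query each against bits=1011101:
query eel: checks bit2=1, bit6=1 (all 1) -> maybe => FALSE POSITIVE
query fox: checks bit3=1, bit4=1 (all 1) -> maybe => FALSE POSITIVE
query gnu: checks bit2=1, bit5=0 (has a 0) -> no => not a false positive
query owl: checks bit4=1, bit5=0 (has a 0) -> no => not a false positive
False positives (alphabetical): eel fox

Answer: eel fox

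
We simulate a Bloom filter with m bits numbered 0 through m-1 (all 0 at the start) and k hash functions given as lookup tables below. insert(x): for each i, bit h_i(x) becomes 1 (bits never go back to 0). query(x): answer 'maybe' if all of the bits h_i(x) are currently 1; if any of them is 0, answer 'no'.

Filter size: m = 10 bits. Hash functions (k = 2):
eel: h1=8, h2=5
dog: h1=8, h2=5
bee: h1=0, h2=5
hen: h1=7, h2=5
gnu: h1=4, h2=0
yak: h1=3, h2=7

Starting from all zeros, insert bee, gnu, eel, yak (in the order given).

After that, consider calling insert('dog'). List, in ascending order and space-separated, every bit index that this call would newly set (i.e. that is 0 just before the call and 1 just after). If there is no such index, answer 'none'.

Answer: none

Derivation:
Start: bits=0000000000
After insert 'bee': sets bits 0 5 -> bits=1000010000
After insert 'gnu': sets bits 0 4 -> bits=1000110000
After insert 'eel': sets bits 5 8 -> bits=1000110010
After insert 'yak': sets bits 3 7 -> bits=1001110110
insert 'dog' would touch bits 5 8; currently bit5=1, bit8=1
Bits that are 0 among those (would change 0->1): none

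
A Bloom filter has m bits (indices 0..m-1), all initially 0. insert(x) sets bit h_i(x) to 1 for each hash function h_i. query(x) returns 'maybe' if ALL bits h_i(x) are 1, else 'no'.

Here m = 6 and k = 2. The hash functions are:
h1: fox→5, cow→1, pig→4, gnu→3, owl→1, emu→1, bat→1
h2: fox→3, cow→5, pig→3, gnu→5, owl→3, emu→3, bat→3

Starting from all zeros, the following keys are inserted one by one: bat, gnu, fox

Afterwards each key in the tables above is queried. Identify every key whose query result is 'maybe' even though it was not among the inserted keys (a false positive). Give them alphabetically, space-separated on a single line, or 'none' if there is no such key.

Answer: cow emu owl

Derivation:
Start: bits=000000
After insert 'bat': sets bits 1 3 -> bits=010100
After insert 'gnu': sets bits 3 5 -> bits=010101
After insert 'fox': sets bits 3 5 -> bits=010101
Not inserted: cow emu owl pig — query each against bits=010101:
query cow: checks bit1=1, bit5=1 (all 1) -> maybe => FALSE POSITIVE
query emu: checks bit1=1, bit3=1 (all 1) -> maybe => FALSE POSITIVE
query owl: checks bit1=1, bit3=1 (all 1) -> maybe => FALSE POSITIVE
query pig: checks bit3=1, bit4=0 (has a 0) -> no => not a false positive
False positives (alphabetical): cow emu owl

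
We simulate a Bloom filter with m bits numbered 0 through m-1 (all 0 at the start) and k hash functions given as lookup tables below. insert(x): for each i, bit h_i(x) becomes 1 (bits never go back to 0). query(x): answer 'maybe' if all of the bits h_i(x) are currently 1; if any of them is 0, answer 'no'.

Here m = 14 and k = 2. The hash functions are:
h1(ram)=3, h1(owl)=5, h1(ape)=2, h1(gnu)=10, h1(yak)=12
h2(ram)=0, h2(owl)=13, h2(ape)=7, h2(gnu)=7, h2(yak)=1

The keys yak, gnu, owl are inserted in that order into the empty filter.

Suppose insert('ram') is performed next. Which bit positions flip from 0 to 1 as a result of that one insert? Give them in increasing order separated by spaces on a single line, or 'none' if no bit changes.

Start: bits=00000000000000
After insert 'yak': sets bits 1 12 -> bits=01000000000010
After insert 'gnu': sets bits 7 10 -> bits=01000001001010
After insert 'owl': sets bits 5 13 -> bits=01000101001011
insert 'ram' would touch bits 0 3; currently bit0=0, bit3=0
Bits that are 0 among those (would change 0->1): 0 3

Answer: 0 3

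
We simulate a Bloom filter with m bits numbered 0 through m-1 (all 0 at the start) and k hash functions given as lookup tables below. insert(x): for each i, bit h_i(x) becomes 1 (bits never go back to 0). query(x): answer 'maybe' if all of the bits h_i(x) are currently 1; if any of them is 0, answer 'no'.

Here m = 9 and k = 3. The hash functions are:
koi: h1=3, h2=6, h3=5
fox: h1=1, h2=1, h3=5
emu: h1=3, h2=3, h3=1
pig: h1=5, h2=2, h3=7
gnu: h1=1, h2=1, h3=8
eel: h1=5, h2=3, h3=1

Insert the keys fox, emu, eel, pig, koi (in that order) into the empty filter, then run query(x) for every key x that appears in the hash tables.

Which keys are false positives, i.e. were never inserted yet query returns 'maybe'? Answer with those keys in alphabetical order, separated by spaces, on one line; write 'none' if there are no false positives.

Start: bits=000000000
After insert 'fox': sets bits 1 5 -> bits=010001000
After insert 'emu': sets bits 1 3 -> bits=010101000
After insert 'eel': sets bits 1 3 5 -> bits=010101000
After insert 'pig': sets bits 2 5 7 -> bits=011101010
After insert 'koi': sets bits 3 5 6 -> bits=011101110
Not inserted: gnu — query each against bits=011101110:
query gnu: checks bit1=1, bit8=0 (has a 0) -> no => not a false positive
False positives (alphabetical): none

Answer: none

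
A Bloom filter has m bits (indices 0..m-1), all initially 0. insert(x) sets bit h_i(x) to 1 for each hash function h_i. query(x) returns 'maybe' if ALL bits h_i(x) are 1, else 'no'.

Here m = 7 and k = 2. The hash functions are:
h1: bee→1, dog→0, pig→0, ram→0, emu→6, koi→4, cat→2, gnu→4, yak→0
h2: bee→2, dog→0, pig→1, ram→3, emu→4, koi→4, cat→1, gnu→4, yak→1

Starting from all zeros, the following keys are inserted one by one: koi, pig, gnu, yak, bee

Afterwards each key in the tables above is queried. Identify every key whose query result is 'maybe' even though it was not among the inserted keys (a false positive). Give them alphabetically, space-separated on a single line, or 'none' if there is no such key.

Answer: cat dog

Derivation:
Start: bits=0000000
After insert 'koi': sets bits 4 -> bits=0000100
After insert 'pig': sets bits 0 1 -> bits=1100100
After insert 'gnu': sets bits 4 -> bits=1100100
After insert 'yak': sets bits 0 1 -> bits=1100100
After insert 'bee': sets bits 1 2 -> bits=1110100
Not inserted: cat dog emu ram — query each against bits=1110100:
query cat: checks bit1=1, bit2=1 (all 1) -> maybe => FALSE POSITIVE
query dog: checks bit0=1 (all 1) -> maybe => FALSE POSITIVE
query emu: checks bit4=1, bit6=0 (has a 0) -> no => not a false positive
query ram: checks bit0=1, bit3=0 (has a 0) -> no => not a false positive
False positives (alphabetical): cat dog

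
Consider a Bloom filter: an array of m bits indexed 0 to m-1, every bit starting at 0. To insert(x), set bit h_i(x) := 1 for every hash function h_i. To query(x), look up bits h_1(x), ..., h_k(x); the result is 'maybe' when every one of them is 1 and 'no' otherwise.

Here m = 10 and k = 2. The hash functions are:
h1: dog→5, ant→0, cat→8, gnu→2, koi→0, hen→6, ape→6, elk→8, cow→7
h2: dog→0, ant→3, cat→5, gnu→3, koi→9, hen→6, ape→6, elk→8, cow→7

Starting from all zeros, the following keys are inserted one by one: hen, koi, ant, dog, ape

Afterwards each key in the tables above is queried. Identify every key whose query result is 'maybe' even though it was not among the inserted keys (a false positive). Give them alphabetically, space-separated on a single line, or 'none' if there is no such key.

Answer: none

Derivation:
Start: bits=0000000000
After insert 'hen': sets bits 6 -> bits=0000001000
After insert 'koi': sets bits 0 9 -> bits=1000001001
After insert 'ant': sets bits 0 3 -> bits=1001001001
After insert 'dog': sets bits 0 5 -> bits=1001011001
After insert 'ape': sets bits 6 -> bits=1001011001
Not inserted: cat cow elk gnu — query each against bits=1001011001:
query cat: checks bit5=1, bit8=0 (has a 0) -> no => not a false positive
query cow: checks bit7=0 (has a 0) -> no => not a false positive
query elk: checks bit8=0 (has a 0) -> no => not a false positive
query gnu: checks bit2=0, bit3=1 (has a 0) -> no => not a false positive
False positives (alphabetical): none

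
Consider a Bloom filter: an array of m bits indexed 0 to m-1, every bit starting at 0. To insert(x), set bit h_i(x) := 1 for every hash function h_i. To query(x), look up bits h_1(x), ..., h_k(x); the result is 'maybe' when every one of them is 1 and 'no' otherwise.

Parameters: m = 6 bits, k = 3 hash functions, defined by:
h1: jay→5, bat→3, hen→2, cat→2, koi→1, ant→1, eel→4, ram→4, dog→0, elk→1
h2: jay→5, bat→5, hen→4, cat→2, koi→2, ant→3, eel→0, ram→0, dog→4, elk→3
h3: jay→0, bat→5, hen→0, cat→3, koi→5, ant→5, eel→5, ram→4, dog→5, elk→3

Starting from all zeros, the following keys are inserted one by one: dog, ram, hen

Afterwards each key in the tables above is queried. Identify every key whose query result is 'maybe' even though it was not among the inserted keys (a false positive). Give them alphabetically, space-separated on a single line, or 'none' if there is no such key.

Answer: eel jay

Derivation:
Start: bits=000000
After insert 'dog': sets bits 0 4 5 -> bits=100011
After insert 'ram': sets bits 0 4 -> bits=100011
After insert 'hen': sets bits 0 2 4 -> bits=101011
Not inserted: ant bat cat eel elk jay koi — query each against bits=101011:
query ant: checks bit1=0, bit3=0, bit5=1 (has a 0) -> no => not a false positive
query bat: checks bit3=0, bit5=1 (has a 0) -> no => not a false positive
query cat: checks bit2=1, bit3=0 (has a 0) -> no => not a false positive
query eel: checks bit0=1, bit4=1, bit5=1 (all 1) -> maybe => FALSE POSITIVE
query elk: checks bit1=0, bit3=0 (has a 0) -> no => not a false positive
query jay: checks bit0=1, bit5=1 (all 1) -> maybe => FALSE POSITIVE
query koi: checks bit1=0, bit2=1, bit5=1 (has a 0) -> no => not a false positive
False positives (alphabetical): eel jay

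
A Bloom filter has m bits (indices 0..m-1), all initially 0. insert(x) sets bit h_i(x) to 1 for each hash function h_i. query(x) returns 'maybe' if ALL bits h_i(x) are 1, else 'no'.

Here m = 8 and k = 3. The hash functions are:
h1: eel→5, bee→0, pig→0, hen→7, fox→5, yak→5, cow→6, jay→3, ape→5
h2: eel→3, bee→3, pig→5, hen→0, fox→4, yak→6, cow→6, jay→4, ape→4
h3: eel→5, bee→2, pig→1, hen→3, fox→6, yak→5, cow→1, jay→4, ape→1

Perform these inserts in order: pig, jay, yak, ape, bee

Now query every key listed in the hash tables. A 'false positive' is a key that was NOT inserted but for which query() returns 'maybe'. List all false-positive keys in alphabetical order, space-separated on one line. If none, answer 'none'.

Start: bits=00000000
After insert 'pig': sets bits 0 1 5 -> bits=11000100
After insert 'jay': sets bits 3 4 -> bits=11011100
After insert 'yak': sets bits 5 6 -> bits=11011110
After insert 'ape': sets bits 1 4 5 -> bits=11011110
After insert 'bee': sets bits 0 2 3 -> bits=11111110
Not inserted: cow eel fox hen — query each against bits=11111110:
query cow: checks bit1=1, bit6=1 (all 1) -> maybe => FALSE POSITIVE
query eel: checks bit3=1, bit5=1 (all 1) -> maybe => FALSE POSITIVE
query fox: checks bit4=1, bit5=1, bit6=1 (all 1) -> maybe => FALSE POSITIVE
query hen: checks bit0=1, bit3=1, bit7=0 (has a 0) -> no => not a false positive
False positives (alphabetical): cow eel fox

Answer: cow eel fox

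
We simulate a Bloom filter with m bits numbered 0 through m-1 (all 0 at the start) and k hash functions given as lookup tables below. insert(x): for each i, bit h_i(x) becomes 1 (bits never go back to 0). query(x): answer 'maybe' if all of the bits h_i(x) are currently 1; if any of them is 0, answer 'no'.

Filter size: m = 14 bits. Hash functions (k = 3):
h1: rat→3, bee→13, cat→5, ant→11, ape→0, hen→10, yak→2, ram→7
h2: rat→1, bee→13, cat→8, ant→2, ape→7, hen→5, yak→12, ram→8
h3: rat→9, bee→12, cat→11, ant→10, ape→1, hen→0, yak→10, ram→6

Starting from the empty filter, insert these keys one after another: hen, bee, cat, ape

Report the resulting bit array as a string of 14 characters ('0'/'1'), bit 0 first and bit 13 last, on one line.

Answer: 11000101101111

Derivation:
Start: bits=00000000000000
After insert 'hen': sets bits 0 5 10 -> bits=10000100001000
After insert 'bee': sets bits 12 13 -> bits=10000100001011
After insert 'cat': sets bits 5 8 11 -> bits=10000100101111
After insert 'ape': sets bits 0 1 7 -> bits=11000101101111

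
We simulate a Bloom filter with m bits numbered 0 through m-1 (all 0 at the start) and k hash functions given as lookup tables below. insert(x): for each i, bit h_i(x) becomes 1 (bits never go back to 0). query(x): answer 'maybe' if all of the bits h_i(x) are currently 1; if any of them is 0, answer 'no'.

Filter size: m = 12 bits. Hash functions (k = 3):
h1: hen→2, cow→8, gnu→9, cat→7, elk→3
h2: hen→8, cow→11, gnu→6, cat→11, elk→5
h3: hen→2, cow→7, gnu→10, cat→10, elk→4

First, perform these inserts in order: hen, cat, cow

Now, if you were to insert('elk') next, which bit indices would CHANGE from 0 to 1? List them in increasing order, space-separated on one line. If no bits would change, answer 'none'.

Answer: 3 4 5

Derivation:
Start: bits=000000000000
After insert 'hen': sets bits 2 8 -> bits=001000001000
After insert 'cat': sets bits 7 10 11 -> bits=001000011011
After insert 'cow': sets bits 7 8 11 -> bits=001000011011
insert 'elk' would touch bits 3 4 5; currently bit3=0, bit4=0, bit5=0
Bits that are 0 among those (would change 0->1): 3 4 5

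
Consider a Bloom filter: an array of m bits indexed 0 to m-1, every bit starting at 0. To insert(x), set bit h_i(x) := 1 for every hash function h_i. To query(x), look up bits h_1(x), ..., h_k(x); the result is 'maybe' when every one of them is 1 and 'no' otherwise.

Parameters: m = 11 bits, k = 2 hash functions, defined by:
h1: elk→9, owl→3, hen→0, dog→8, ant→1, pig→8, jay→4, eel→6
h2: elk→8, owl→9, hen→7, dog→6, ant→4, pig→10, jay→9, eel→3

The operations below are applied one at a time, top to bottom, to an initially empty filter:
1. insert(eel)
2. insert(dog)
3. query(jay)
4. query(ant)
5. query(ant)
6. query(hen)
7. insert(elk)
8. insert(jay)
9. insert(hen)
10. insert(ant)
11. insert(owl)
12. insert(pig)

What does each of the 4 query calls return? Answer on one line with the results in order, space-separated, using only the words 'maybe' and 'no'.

Start: bits=00000000000
Op 1: insert eel -> sets bits 3 6 -> bits=00010010000
Op 2: insert dog -> sets bits 6 8 -> bits=00010010100
Op 3: query jay -> checks bit4=0, bit9=0 (has a 0) -> no
Op 4: query ant -> checks bit1=0, bit4=0 (has a 0) -> no
Op 5: query ant -> checks bit1=0, bit4=0 (has a 0) -> no
Op 6: query hen -> checks bit0=0, bit7=0 (has a 0) -> no
Op 7: insert elk -> sets bits 8 9 -> bits=00010010110
Op 8: insert jay -> sets bits 4 9 -> bits=00011010110
Op 9: insert hen -> sets bits 0 7 -> bits=10011011110
Op 10: insert ant -> sets bits 1 4 -> bits=11011011110
Op 11: insert owl -> sets bits 3 9 -> bits=11011011110
Op 12: insert pig -> sets bits 8 10 -> bits=11011011111
Query results in order: no no no no

Answer: no no no no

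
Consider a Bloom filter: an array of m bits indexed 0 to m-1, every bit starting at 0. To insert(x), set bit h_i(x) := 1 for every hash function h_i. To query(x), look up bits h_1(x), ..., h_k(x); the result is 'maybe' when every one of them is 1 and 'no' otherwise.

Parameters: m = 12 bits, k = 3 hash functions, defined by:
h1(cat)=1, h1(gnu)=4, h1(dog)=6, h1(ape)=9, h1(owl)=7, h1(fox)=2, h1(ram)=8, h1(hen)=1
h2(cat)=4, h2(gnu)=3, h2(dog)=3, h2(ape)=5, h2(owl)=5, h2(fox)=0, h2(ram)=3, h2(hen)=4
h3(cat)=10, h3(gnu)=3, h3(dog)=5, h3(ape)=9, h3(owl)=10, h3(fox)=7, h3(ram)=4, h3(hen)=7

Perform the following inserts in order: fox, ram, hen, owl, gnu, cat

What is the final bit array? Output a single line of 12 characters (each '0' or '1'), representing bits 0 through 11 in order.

Answer: 111111011010

Derivation:
Start: bits=000000000000
After insert 'fox': sets bits 0 2 7 -> bits=101000010000
After insert 'ram': sets bits 3 4 8 -> bits=101110011000
After insert 'hen': sets bits 1 4 7 -> bits=111110011000
After insert 'owl': sets bits 5 7 10 -> bits=111111011010
After insert 'gnu': sets bits 3 4 -> bits=111111011010
After insert 'cat': sets bits 1 4 10 -> bits=111111011010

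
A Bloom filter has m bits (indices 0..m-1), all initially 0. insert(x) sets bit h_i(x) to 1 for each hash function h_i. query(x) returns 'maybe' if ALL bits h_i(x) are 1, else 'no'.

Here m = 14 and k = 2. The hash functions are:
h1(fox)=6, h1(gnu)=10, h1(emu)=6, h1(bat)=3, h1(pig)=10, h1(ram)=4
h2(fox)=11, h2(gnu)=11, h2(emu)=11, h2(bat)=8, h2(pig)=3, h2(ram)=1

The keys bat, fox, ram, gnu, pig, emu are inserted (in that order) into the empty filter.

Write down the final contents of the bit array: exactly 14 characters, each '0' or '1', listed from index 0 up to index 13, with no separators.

Start: bits=00000000000000
After insert 'bat': sets bits 3 8 -> bits=00010000100000
After insert 'fox': sets bits 6 11 -> bits=00010010100100
After insert 'ram': sets bits 1 4 -> bits=01011010100100
After insert 'gnu': sets bits 10 11 -> bits=01011010101100
After insert 'pig': sets bits 3 10 -> bits=01011010101100
After insert 'emu': sets bits 6 11 -> bits=01011010101100

Answer: 01011010101100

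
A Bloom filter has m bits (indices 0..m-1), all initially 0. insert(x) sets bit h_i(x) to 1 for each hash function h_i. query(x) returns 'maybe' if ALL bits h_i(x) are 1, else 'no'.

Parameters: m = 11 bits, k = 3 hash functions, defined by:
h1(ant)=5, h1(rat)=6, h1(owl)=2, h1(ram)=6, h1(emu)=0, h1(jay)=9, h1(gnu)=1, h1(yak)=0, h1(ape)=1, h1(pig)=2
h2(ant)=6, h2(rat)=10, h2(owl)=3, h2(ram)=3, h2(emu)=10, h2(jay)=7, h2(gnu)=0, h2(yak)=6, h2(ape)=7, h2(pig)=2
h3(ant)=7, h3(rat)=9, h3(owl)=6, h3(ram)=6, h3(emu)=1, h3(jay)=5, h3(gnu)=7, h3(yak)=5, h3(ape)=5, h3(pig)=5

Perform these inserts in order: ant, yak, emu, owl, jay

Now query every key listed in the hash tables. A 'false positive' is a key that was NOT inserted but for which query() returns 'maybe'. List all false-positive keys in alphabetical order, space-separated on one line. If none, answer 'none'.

Start: bits=00000000000
After insert 'ant': sets bits 5 6 7 -> bits=00000111000
After insert 'yak': sets bits 0 5 6 -> bits=10000111000
After insert 'emu': sets bits 0 1 10 -> bits=11000111001
After insert 'owl': sets bits 2 3 6 -> bits=11110111001
After insert 'jay': sets bits 5 7 9 -> bits=11110111011
Not inserted: ape gnu pig ram rat — query each against bits=11110111011:
query ape: checks bit1=1, bit5=1, bit7=1 (all 1) -> maybe => FALSE POSITIVE
query gnu: checks bit0=1, bit1=1, bit7=1 (all 1) -> maybe => FALSE POSITIVE
query pig: checks bit2=1, bit5=1 (all 1) -> maybe => FALSE POSITIVE
query ram: checks bit3=1, bit6=1 (all 1) -> maybe => FALSE POSITIVE
query rat: checks bit6=1, bit9=1, bit10=1 (all 1) -> maybe => FALSE POSITIVE
False positives (alphabetical): ape gnu pig ram rat

Answer: ape gnu pig ram rat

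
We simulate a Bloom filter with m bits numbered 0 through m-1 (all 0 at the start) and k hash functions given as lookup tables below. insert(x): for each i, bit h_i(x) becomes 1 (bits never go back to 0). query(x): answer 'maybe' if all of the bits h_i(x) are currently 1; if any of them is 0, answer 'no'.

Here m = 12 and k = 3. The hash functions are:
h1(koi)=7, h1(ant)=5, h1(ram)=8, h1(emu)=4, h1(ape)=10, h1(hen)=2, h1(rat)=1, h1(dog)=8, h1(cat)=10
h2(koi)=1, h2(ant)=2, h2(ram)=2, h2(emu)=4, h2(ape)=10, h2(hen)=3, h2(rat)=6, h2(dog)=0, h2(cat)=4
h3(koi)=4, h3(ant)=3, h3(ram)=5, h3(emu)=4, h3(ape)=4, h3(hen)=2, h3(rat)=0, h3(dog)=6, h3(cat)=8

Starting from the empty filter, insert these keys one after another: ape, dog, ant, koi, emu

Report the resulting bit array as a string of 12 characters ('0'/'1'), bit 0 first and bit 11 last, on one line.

Answer: 111111111010

Derivation:
Start: bits=000000000000
After insert 'ape': sets bits 4 10 -> bits=000010000010
After insert 'dog': sets bits 0 6 8 -> bits=100010101010
After insert 'ant': sets bits 2 3 5 -> bits=101111101010
After insert 'koi': sets bits 1 4 7 -> bits=111111111010
After insert 'emu': sets bits 4 -> bits=111111111010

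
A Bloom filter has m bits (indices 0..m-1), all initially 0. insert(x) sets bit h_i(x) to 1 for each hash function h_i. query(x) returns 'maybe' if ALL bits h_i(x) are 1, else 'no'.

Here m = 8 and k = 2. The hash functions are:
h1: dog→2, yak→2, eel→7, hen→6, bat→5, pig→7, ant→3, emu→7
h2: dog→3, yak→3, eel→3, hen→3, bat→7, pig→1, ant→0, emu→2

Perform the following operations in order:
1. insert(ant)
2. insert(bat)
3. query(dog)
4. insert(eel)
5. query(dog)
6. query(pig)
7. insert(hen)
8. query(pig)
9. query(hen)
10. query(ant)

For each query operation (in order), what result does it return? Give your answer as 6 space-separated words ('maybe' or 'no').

Start: bits=00000000
Op 1: insert ant -> sets bits 0 3 -> bits=10010000
Op 2: insert bat -> sets bits 5 7 -> bits=10010101
Op 3: query dog -> checks bit2=0, bit3=1 (has a 0) -> no
Op 4: insert eel -> sets bits 3 7 -> bits=10010101
Op 5: query dog -> checks bit2=0, bit3=1 (has a 0) -> no
Op 6: query pig -> checks bit1=0, bit7=1 (has a 0) -> no
Op 7: insert hen -> sets bits 3 6 -> bits=10010111
Op 8: query pig -> checks bit1=0, bit7=1 (has a 0) -> no
Op 9: query hen -> checks bit3=1, bit6=1 (all 1) -> maybe
Op 10: query ant -> checks bit0=1, bit3=1 (all 1) -> maybe
Query results in order: no no no no maybe maybe

Answer: no no no no maybe maybe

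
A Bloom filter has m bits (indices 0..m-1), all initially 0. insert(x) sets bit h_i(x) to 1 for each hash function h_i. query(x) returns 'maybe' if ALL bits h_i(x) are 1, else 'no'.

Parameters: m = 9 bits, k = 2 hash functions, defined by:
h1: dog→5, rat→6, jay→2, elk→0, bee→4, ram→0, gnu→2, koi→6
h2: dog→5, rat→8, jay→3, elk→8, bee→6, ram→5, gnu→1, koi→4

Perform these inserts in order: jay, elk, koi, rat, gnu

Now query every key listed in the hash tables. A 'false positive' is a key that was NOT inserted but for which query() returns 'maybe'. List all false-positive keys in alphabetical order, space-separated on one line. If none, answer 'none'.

Start: bits=000000000
After insert 'jay': sets bits 2 3 -> bits=001100000
After insert 'elk': sets bits 0 8 -> bits=101100001
After insert 'koi': sets bits 4 6 -> bits=101110101
After insert 'rat': sets bits 6 8 -> bits=101110101
After insert 'gnu': sets bits 1 2 -> bits=111110101
Not inserted: bee dog ram — query each against bits=111110101:
query bee: checks bit4=1, bit6=1 (all 1) -> maybe => FALSE POSITIVE
query dog: checks bit5=0 (has a 0) -> no => not a false positive
query ram: checks bit0=1, bit5=0 (has a 0) -> no => not a false positive
False positives (alphabetical): bee

Answer: bee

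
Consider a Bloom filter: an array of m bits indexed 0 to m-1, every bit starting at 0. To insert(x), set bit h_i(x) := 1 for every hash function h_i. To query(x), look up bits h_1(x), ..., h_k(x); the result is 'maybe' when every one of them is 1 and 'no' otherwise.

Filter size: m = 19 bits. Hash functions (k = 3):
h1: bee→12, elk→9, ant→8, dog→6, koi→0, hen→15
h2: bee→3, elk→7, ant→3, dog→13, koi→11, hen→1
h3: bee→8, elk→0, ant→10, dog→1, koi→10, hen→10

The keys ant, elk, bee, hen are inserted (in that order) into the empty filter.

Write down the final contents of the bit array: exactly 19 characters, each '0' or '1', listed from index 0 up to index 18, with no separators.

Answer: 1101000111101001000

Derivation:
Start: bits=0000000000000000000
After insert 'ant': sets bits 3 8 10 -> bits=0001000010100000000
After insert 'elk': sets bits 0 7 9 -> bits=1001000111100000000
After insert 'bee': sets bits 3 8 12 -> bits=1001000111101000000
After insert 'hen': sets bits 1 10 15 -> bits=1101000111101001000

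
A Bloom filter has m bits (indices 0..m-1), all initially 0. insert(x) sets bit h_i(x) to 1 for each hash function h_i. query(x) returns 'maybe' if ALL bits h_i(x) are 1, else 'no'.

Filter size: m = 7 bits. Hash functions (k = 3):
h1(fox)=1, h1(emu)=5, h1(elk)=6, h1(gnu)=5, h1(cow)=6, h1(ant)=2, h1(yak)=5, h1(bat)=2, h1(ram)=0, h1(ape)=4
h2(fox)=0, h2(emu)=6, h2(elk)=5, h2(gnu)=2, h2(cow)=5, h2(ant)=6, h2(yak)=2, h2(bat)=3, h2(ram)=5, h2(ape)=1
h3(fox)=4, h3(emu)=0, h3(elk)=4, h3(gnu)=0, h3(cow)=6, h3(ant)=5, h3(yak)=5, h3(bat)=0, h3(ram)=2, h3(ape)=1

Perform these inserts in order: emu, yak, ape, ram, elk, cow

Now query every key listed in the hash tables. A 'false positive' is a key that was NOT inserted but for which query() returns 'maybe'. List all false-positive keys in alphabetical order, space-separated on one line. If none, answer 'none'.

Answer: ant fox gnu

Derivation:
Start: bits=0000000
After insert 'emu': sets bits 0 5 6 -> bits=1000011
After insert 'yak': sets bits 2 5 -> bits=1010011
After insert 'ape': sets bits 1 4 -> bits=1110111
After insert 'ram': sets bits 0 2 5 -> bits=1110111
After insert 'elk': sets bits 4 5 6 -> bits=1110111
After insert 'cow': sets bits 5 6 -> bits=1110111
Not inserted: ant bat fox gnu — query each against bits=1110111:
query ant: checks bit2=1, bit5=1, bit6=1 (all 1) -> maybe => FALSE POSITIVE
query bat: checks bit0=1, bit2=1, bit3=0 (has a 0) -> no => not a false positive
query fox: checks bit0=1, bit1=1, bit4=1 (all 1) -> maybe => FALSE POSITIVE
query gnu: checks bit0=1, bit2=1, bit5=1 (all 1) -> maybe => FALSE POSITIVE
False positives (alphabetical): ant fox gnu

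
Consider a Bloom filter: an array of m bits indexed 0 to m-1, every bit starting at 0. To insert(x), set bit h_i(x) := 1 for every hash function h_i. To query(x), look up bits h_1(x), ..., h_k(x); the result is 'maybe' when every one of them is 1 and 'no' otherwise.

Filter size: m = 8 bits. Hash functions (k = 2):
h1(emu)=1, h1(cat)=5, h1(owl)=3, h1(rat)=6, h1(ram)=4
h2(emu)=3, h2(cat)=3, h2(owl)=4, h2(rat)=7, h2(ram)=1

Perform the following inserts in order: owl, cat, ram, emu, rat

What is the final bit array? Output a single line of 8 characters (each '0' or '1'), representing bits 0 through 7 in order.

Answer: 01011111

Derivation:
Start: bits=00000000
After insert 'owl': sets bits 3 4 -> bits=00011000
After insert 'cat': sets bits 3 5 -> bits=00011100
After insert 'ram': sets bits 1 4 -> bits=01011100
After insert 'emu': sets bits 1 3 -> bits=01011100
After insert 'rat': sets bits 6 7 -> bits=01011111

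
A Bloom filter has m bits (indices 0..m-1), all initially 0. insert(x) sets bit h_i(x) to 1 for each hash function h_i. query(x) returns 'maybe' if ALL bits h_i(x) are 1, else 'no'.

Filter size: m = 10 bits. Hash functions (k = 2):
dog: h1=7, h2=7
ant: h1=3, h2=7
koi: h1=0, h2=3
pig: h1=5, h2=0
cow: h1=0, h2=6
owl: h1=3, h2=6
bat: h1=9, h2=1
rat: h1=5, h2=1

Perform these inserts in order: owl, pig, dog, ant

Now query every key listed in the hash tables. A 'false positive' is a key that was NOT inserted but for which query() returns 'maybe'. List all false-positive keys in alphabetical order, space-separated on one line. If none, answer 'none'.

Start: bits=0000000000
After insert 'owl': sets bits 3 6 -> bits=0001001000
After insert 'pig': sets bits 0 5 -> bits=1001011000
After insert 'dog': sets bits 7 -> bits=1001011100
After insert 'ant': sets bits 3 7 -> bits=1001011100
Not inserted: bat cow koi rat — query each against bits=1001011100:
query bat: checks bit1=0, bit9=0 (has a 0) -> no => not a false positive
query cow: checks bit0=1, bit6=1 (all 1) -> maybe => FALSE POSITIVE
query koi: checks bit0=1, bit3=1 (all 1) -> maybe => FALSE POSITIVE
query rat: checks bit1=0, bit5=1 (has a 0) -> no => not a false positive
False positives (alphabetical): cow koi

Answer: cow koi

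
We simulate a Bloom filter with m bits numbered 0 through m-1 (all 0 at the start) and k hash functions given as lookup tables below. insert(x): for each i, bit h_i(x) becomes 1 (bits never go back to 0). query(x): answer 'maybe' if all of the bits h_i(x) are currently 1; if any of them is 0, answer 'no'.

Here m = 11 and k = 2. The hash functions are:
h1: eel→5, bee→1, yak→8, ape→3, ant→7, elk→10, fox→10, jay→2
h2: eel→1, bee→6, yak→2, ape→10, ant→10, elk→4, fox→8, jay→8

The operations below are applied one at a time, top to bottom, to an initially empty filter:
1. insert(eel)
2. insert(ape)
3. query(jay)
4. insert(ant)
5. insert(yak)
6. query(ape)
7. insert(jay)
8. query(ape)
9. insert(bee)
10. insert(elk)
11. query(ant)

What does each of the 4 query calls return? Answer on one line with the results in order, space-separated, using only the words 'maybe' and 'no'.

Start: bits=00000000000
Op 1: insert eel -> sets bits 1 5 -> bits=01000100000
Op 2: insert ape -> sets bits 3 10 -> bits=01010100001
Op 3: query jay -> checks bit2=0, bit8=0 (has a 0) -> no
Op 4: insert ant -> sets bits 7 10 -> bits=01010101001
Op 5: insert yak -> sets bits 2 8 -> bits=01110101101
Op 6: query ape -> checks bit3=1, bit10=1 (all 1) -> maybe
Op 7: insert jay -> sets bits 2 8 -> bits=01110101101
Op 8: query ape -> checks bit3=1, bit10=1 (all 1) -> maybe
Op 9: insert bee -> sets bits 1 6 -> bits=01110111101
Op 10: insert elk -> sets bits 4 10 -> bits=01111111101
Op 11: query ant -> checks bit7=1, bit10=1 (all 1) -> maybe
Query results in order: no maybe maybe maybe

Answer: no maybe maybe maybe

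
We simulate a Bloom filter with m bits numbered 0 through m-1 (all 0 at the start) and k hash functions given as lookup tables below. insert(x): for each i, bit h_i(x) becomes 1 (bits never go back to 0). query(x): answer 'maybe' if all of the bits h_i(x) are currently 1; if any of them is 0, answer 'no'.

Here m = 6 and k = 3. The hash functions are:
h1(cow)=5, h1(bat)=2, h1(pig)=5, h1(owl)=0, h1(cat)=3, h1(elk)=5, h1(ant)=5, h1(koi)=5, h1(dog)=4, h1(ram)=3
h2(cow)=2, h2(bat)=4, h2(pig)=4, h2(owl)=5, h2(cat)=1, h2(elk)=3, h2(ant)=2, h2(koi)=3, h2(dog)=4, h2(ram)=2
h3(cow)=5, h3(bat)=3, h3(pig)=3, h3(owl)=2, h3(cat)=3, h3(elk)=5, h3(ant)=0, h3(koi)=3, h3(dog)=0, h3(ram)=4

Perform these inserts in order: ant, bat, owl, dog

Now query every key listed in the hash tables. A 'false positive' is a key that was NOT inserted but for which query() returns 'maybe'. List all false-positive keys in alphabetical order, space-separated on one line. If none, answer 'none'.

Start: bits=000000
After insert 'ant': sets bits 0 2 5 -> bits=101001
After insert 'bat': sets bits 2 3 4 -> bits=101111
After insert 'owl': sets bits 0 2 5 -> bits=101111
After insert 'dog': sets bits 0 4 -> bits=101111
Not inserted: cat cow elk koi pig ram — query each against bits=101111:
query cat: checks bit1=0, bit3=1 (has a 0) -> no => not a false positive
query cow: checks bit2=1, bit5=1 (all 1) -> maybe => FALSE POSITIVE
query elk: checks bit3=1, bit5=1 (all 1) -> maybe => FALSE POSITIVE
query koi: checks bit3=1, bit5=1 (all 1) -> maybe => FALSE POSITIVE
query pig: checks bit3=1, bit4=1, bit5=1 (all 1) -> maybe => FALSE POSITIVE
query ram: checks bit2=1, bit3=1, bit4=1 (all 1) -> maybe => FALSE POSITIVE
False positives (alphabetical): cow elk koi pig ram

Answer: cow elk koi pig ram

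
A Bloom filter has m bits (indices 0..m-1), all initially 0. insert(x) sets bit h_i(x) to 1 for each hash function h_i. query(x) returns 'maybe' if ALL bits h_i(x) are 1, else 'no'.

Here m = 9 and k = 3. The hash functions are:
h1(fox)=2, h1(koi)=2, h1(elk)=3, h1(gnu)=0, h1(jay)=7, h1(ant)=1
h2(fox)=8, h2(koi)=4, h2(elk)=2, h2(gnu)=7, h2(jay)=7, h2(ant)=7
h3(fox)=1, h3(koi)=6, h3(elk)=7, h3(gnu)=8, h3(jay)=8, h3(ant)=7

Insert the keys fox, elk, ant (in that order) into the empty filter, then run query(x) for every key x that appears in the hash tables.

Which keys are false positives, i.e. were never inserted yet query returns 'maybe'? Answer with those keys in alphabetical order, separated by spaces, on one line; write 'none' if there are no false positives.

Answer: jay

Derivation:
Start: bits=000000000
After insert 'fox': sets bits 1 2 8 -> bits=011000001
After insert 'elk': sets bits 2 3 7 -> bits=011100011
After insert 'ant': sets bits 1 7 -> bits=011100011
Not inserted: gnu jay koi — query each against bits=011100011:
query gnu: checks bit0=0, bit7=1, bit8=1 (has a 0) -> no => not a false positive
query jay: checks bit7=1, bit8=1 (all 1) -> maybe => FALSE POSITIVE
query koi: checks bit2=1, bit4=0, bit6=0 (has a 0) -> no => not a false positive
False positives (alphabetical): jay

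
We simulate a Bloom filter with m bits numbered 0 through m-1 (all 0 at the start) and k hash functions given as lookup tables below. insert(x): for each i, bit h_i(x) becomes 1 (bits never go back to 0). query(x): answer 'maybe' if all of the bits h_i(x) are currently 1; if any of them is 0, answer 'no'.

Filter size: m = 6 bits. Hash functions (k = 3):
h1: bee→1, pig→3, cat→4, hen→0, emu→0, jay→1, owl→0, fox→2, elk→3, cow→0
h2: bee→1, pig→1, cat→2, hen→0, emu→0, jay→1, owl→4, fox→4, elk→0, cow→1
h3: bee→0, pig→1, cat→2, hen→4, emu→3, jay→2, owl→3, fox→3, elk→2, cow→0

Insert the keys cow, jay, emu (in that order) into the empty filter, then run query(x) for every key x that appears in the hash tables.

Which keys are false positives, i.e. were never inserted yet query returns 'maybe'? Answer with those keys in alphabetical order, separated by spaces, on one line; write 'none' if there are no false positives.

Answer: bee elk pig

Derivation:
Start: bits=000000
After insert 'cow': sets bits 0 1 -> bits=110000
After insert 'jay': sets bits 1 2 -> bits=111000
After insert 'emu': sets bits 0 3 -> bits=111100
Not inserted: bee cat elk fox hen owl pig — query each against bits=111100:
query bee: checks bit0=1, bit1=1 (all 1) -> maybe => FALSE POSITIVE
query cat: checks bit2=1, bit4=0 (has a 0) -> no => not a false positive
query elk: checks bit0=1, bit2=1, bit3=1 (all 1) -> maybe => FALSE POSITIVE
query fox: checks bit2=1, bit3=1, bit4=0 (has a 0) -> no => not a false positive
query hen: checks bit0=1, bit4=0 (has a 0) -> no => not a false positive
query owl: checks bit0=1, bit3=1, bit4=0 (has a 0) -> no => not a false positive
query pig: checks bit1=1, bit3=1 (all 1) -> maybe => FALSE POSITIVE
False positives (alphabetical): bee elk pig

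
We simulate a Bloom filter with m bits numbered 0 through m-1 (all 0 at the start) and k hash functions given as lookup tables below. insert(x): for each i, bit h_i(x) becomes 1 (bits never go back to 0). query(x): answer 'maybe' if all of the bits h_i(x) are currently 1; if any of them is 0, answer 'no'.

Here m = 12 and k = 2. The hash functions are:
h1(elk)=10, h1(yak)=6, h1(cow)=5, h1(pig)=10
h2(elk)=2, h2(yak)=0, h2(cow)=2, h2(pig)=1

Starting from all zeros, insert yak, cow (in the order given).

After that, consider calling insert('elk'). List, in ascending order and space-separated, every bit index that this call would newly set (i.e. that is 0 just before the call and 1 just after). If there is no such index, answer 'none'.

Start: bits=000000000000
After insert 'yak': sets bits 0 6 -> bits=100000100000
After insert 'cow': sets bits 2 5 -> bits=101001100000
insert 'elk' would touch bits 2 10; currently bit2=1, bit10=0
Bits that are 0 among those (would change 0->1): 10

Answer: 10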